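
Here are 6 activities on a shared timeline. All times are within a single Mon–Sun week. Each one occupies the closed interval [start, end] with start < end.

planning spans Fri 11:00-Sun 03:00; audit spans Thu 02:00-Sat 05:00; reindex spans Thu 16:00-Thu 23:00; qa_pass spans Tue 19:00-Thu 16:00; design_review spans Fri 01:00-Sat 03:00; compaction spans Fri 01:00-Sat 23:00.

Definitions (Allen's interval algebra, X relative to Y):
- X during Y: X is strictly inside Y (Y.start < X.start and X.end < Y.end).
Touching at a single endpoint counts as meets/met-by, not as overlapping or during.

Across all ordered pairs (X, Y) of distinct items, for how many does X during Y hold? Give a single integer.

2

Checking all 30 ordered pairs for relation 'during'; matching pairs in alphabetical order:
(design_review, audit): design_review during audit ✓
(reindex, audit): reindex during audit ✓
Count: 2.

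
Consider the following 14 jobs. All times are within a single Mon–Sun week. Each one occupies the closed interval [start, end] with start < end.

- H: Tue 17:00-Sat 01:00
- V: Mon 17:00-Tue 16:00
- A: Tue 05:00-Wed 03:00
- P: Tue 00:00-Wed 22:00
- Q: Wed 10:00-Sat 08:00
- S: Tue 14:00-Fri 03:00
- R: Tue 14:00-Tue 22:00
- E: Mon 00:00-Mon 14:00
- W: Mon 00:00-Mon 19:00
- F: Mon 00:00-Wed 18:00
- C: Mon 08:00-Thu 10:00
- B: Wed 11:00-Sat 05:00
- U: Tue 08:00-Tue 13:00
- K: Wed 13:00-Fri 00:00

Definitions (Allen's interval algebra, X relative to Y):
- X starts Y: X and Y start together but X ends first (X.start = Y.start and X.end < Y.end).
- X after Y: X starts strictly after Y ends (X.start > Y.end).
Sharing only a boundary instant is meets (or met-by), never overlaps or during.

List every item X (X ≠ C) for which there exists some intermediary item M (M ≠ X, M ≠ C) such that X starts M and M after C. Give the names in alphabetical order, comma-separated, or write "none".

Target C = [Mon 08:00, Thu 10:00].
Intermediaries M with M after C: none.
Union: none.

none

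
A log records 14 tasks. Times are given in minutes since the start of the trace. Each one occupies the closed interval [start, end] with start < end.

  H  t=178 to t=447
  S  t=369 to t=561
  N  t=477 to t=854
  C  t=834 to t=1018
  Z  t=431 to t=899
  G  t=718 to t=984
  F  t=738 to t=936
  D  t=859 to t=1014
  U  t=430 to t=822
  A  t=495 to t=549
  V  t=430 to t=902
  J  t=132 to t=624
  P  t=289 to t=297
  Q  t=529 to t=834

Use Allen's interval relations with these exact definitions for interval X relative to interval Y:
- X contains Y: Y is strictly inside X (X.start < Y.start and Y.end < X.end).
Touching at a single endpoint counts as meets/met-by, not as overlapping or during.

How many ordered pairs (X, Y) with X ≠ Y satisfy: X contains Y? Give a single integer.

18

Checking all 182 ordered pairs for relation 'contains'; matching pairs in alphabetical order:
(C, D): C contains D ✓
(G, F): G contains F ✓
(H, P): H contains P ✓
(J, A): J contains A ✓
(J, H): J contains H ✓
(J, P): J contains P ✓
(J, S): J contains S ✓
(N, A): N contains A ✓
(N, Q): N contains Q ✓
(S, A): S contains A ✓
(U, A): U contains A ✓
(V, A): V contains A ✓
(V, N): V contains N ✓
(V, Q): V contains Q ✓
(V, Z): V contains Z ✓
(Z, A): Z contains A ✓
(Z, N): Z contains N ✓
(Z, Q): Z contains Q ✓
Count: 18.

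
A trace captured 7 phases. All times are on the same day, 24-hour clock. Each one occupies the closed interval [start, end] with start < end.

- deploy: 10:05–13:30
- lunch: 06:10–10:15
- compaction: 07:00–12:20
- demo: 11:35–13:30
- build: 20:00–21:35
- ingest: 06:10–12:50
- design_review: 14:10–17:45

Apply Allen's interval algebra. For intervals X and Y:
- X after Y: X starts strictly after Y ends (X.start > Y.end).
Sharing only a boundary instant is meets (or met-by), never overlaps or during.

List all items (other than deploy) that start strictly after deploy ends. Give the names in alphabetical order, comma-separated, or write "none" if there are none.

Target deploy = [10:05, 13:30].
build [20:00, 21:35] → after → yes.
compaction [07:00, 12:20] → overlaps → no.
demo [11:35, 13:30] → finishes → no.
design_review [14:10, 17:45] → after → yes.
ingest [06:10, 12:50] → overlaps → no.
lunch [06:10, 10:15] → overlaps → no.
Result: build, design_review.

build, design_review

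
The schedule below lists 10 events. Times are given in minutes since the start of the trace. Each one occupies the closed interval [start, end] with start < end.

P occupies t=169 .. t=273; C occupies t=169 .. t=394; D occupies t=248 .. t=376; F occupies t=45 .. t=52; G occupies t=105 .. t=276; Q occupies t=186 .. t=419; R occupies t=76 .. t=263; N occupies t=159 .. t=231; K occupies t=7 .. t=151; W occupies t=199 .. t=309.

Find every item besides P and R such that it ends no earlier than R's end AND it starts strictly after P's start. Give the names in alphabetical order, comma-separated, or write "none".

D, Q, W

Conditions: its end is no earlier than R's end (X.end >= t=263) AND its start is strictly after P's start (X.start > t=169).
C: end t=394 >= t=263? ✓; start t=169 > t=169? ✗ → no.
D: end t=376 >= t=263? ✓; start t=248 > t=169? ✓ → yes.
F: end t=52 >= t=263? ✗; start t=45 > t=169? ✗ → no.
G: end t=276 >= t=263? ✓; start t=105 > t=169? ✗ → no.
K: end t=151 >= t=263? ✗; start t=7 > t=169? ✗ → no.
N: end t=231 >= t=263? ✗; start t=159 > t=169? ✗ → no.
Q: end t=419 >= t=263? ✓; start t=186 > t=169? ✓ → yes.
W: end t=309 >= t=263? ✓; start t=199 > t=169? ✓ → yes.
Result: D, Q, W.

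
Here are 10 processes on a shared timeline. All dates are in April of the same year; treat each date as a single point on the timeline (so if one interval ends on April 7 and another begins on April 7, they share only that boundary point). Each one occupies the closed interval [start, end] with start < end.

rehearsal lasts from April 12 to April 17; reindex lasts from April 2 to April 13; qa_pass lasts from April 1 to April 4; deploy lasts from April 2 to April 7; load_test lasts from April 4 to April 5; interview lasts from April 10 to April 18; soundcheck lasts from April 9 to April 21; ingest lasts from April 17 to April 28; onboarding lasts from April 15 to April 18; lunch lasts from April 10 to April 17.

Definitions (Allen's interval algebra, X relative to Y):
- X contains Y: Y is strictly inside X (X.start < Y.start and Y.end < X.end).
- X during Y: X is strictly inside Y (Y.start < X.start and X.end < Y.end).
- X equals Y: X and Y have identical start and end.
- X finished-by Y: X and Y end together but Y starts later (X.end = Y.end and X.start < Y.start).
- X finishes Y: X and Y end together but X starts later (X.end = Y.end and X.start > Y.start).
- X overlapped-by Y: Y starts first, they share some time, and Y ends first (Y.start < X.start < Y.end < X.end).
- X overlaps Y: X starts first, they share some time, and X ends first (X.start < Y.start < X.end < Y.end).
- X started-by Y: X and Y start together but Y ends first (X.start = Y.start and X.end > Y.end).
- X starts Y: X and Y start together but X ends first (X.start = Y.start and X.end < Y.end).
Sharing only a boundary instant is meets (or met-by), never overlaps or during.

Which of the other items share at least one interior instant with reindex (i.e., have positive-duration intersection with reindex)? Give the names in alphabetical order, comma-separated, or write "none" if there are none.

Target reindex = [April 2, April 13].
deploy [April 2, April 7] → starts → yes.
ingest [April 17, April 28] → after → no.
interview [April 10, April 18] → overlapped-by → yes.
load_test [April 4, April 5] → during → yes.
lunch [April 10, April 17] → overlapped-by → yes.
onboarding [April 15, April 18] → after → no.
qa_pass [April 1, April 4] → overlaps → yes.
rehearsal [April 12, April 17] → overlapped-by → yes.
soundcheck [April 9, April 21] → overlapped-by → yes.
Result: deploy, interview, load_test, lunch, qa_pass, rehearsal, soundcheck.

deploy, interview, load_test, lunch, qa_pass, rehearsal, soundcheck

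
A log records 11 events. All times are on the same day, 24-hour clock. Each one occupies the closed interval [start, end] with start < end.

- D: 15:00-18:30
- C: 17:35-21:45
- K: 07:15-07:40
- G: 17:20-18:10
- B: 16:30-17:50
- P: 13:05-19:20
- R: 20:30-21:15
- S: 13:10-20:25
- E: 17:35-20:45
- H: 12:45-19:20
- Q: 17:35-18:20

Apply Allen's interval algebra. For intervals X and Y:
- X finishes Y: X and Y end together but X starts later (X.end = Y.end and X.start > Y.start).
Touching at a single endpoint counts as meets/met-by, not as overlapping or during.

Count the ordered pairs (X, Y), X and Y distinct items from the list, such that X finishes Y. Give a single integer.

1

Checking all 110 ordered pairs for relation 'finishes'; matching pairs in alphabetical order:
(P, H): P finishes H ✓
Count: 1.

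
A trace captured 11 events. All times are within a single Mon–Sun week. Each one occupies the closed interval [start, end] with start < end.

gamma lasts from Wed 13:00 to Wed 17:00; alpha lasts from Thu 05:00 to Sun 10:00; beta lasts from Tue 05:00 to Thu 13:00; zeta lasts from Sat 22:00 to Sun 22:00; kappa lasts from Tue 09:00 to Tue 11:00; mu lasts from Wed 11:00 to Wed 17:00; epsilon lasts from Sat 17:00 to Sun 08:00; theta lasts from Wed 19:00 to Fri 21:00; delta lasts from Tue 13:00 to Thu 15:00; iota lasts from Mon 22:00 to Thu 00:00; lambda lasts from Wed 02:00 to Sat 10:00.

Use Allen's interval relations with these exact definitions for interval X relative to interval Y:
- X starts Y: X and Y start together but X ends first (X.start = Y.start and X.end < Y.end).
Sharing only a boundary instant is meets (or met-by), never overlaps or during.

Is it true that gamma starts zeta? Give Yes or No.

gamma = [Wed 13:00, Wed 17:00], zeta = [Sat 22:00, Sun 22:00].
Actual relation of gamma to zeta: before.
Asked whether 'starts' holds → No.

No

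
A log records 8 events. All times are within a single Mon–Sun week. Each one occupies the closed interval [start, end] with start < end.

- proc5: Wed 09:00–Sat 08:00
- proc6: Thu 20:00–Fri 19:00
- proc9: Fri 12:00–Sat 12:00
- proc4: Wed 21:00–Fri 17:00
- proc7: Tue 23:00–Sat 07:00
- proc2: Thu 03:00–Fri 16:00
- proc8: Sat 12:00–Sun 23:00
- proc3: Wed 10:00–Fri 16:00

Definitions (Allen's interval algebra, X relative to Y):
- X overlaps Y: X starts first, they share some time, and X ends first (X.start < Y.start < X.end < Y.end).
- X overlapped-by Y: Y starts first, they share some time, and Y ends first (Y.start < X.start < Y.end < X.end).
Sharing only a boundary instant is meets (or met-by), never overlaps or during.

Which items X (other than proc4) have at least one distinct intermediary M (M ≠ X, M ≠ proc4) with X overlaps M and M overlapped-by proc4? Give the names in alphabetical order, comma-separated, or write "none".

Target proc4 = [Wed 21:00, Fri 17:00].
Intermediaries M with M overlapped-by proc4: proc6, proc9.
Via proc6 — items with X overlaps proc6: proc2, proc3.
Via proc9 — items with X overlaps proc9: proc2, proc3, proc5, proc6, proc7.
Union: proc2, proc3, proc5, proc6, proc7.

proc2, proc3, proc5, proc6, proc7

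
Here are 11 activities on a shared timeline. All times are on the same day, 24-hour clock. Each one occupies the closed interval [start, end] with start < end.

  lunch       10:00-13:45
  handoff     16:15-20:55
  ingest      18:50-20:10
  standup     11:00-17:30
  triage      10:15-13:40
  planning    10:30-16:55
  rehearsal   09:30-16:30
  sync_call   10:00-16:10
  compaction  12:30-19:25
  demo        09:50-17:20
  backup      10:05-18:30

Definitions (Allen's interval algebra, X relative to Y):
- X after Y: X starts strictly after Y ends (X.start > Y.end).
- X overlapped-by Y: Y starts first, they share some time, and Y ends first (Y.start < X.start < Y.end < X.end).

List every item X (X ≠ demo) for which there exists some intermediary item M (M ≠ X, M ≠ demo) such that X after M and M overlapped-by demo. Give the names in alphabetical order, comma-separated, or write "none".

Target demo = [09:50, 17:20].
Intermediaries M with M overlapped-by demo: backup, compaction, handoff, standup.
Via backup — items with X after backup: ingest.
Via compaction — items with X after compaction: none.
Via handoff — items with X after handoff: none.
Via standup — items with X after standup: ingest.
Union: ingest.

ingest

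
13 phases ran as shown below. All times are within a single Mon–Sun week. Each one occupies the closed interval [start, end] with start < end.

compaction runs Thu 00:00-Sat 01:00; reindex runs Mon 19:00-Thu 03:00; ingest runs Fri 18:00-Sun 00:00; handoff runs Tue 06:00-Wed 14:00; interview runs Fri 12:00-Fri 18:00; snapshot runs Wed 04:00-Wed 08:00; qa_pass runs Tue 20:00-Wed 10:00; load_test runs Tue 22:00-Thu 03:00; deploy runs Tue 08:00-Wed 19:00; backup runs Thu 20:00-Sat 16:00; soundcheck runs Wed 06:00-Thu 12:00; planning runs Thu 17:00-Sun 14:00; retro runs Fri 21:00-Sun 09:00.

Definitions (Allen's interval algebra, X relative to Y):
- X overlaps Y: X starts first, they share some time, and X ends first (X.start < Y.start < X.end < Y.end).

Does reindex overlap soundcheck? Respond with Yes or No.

Yes

reindex = [Mon 19:00, Thu 03:00], soundcheck = [Wed 06:00, Thu 12:00].
Actual relation of reindex to soundcheck: overlaps.
Asked whether 'overlaps' holds → Yes.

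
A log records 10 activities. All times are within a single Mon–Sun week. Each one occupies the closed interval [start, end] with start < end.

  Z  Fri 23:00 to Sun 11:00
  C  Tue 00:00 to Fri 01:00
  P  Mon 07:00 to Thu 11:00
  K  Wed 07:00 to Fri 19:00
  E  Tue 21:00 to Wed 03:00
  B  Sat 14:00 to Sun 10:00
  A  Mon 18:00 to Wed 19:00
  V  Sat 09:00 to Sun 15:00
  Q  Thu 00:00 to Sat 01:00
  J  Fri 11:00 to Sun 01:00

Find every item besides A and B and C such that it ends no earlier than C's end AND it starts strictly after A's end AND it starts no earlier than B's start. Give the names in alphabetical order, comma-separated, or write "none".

none

Conditions: its end is no earlier than C's end (X.end >= Fri 01:00) AND its start is strictly after A's end (X.start > Wed 19:00) AND its start is no earlier than B's start (X.start >= Sat 14:00).
E: end Wed 03:00 >= Fri 01:00? ✗; start Tue 21:00 > Wed 19:00? ✗; start Tue 21:00 >= Sat 14:00? ✗ → no.
J: end Sun 01:00 >= Fri 01:00? ✓; start Fri 11:00 > Wed 19:00? ✓; start Fri 11:00 >= Sat 14:00? ✗ → no.
K: end Fri 19:00 >= Fri 01:00? ✓; start Wed 07:00 > Wed 19:00? ✗; start Wed 07:00 >= Sat 14:00? ✗ → no.
P: end Thu 11:00 >= Fri 01:00? ✗; start Mon 07:00 > Wed 19:00? ✗; start Mon 07:00 >= Sat 14:00? ✗ → no.
Q: end Sat 01:00 >= Fri 01:00? ✓; start Thu 00:00 > Wed 19:00? ✓; start Thu 00:00 >= Sat 14:00? ✗ → no.
V: end Sun 15:00 >= Fri 01:00? ✓; start Sat 09:00 > Wed 19:00? ✓; start Sat 09:00 >= Sat 14:00? ✗ → no.
Z: end Sun 11:00 >= Fri 01:00? ✓; start Fri 23:00 > Wed 19:00? ✓; start Fri 23:00 >= Sat 14:00? ✗ → no.
Result: none.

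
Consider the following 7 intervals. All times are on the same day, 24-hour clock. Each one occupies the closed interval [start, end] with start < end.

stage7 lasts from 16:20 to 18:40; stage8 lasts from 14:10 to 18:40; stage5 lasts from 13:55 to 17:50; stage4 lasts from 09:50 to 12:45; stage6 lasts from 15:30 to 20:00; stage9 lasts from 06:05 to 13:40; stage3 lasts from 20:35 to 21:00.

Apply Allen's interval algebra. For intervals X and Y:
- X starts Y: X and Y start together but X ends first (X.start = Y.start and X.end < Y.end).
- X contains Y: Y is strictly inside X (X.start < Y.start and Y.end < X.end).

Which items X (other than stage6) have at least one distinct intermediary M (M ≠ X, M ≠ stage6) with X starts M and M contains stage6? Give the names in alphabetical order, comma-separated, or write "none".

Target stage6 = [15:30, 20:00].
Intermediaries M with M contains stage6: none.
Union: none.

none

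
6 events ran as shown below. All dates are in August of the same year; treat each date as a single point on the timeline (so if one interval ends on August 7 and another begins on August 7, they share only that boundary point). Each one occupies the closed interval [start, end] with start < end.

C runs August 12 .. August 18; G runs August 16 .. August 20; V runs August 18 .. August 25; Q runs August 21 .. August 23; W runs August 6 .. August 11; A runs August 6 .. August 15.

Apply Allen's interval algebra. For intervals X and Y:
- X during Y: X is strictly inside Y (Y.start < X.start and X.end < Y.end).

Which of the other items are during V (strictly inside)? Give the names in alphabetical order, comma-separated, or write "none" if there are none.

Target V = [August 18, August 25].
A [August 6, August 15] → before → no.
C [August 12, August 18] → meets → no.
G [August 16, August 20] → overlaps → no.
Q [August 21, August 23] → during → yes.
W [August 6, August 11] → before → no.
Result: Q.

Q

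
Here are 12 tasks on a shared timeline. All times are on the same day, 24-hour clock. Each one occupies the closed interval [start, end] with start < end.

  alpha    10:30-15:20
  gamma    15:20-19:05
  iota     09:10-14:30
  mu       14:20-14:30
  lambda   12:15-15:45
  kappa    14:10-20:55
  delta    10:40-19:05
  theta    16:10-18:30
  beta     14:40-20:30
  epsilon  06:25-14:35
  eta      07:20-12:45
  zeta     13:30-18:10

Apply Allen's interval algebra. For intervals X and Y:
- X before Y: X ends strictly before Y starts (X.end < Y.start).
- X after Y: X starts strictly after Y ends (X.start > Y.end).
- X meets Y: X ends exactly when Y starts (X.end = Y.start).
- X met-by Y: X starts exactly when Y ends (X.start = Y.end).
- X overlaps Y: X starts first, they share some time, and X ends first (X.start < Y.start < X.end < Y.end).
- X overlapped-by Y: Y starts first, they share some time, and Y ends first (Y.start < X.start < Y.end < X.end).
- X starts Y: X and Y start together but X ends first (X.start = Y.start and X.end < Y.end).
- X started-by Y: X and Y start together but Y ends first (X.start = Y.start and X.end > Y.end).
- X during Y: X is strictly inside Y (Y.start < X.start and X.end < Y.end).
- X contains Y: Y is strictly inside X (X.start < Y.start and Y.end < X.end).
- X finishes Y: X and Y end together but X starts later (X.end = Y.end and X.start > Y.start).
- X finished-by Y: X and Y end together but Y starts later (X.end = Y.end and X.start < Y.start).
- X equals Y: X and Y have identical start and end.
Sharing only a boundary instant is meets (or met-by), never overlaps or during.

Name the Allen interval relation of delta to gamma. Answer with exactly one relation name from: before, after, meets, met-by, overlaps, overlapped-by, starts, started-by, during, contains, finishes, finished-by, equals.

delta = [10:40, 19:05]; gamma = [15:20, 19:05].
Compare endpoints: delta.start < gamma.start, delta.start < gamma.end, delta.end > gamma.start, delta.end = gamma.end.
That pattern is 'finished-by'.

finished-by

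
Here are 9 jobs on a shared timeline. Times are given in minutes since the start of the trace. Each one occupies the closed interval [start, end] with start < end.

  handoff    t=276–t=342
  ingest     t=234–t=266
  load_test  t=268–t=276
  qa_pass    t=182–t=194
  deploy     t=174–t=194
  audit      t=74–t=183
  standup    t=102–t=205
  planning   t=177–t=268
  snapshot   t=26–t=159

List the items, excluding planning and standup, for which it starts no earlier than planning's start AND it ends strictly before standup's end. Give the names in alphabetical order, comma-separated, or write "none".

Conditions: its start is no earlier than planning's start (X.start >= t=177) AND its end is strictly before standup's end (X.end < t=205).
audit: start t=74 >= t=177? ✗; end t=183 < t=205? ✓ → no.
deploy: start t=174 >= t=177? ✗; end t=194 < t=205? ✓ → no.
handoff: start t=276 >= t=177? ✓; end t=342 < t=205? ✗ → no.
ingest: start t=234 >= t=177? ✓; end t=266 < t=205? ✗ → no.
load_test: start t=268 >= t=177? ✓; end t=276 < t=205? ✗ → no.
qa_pass: start t=182 >= t=177? ✓; end t=194 < t=205? ✓ → yes.
snapshot: start t=26 >= t=177? ✗; end t=159 < t=205? ✓ → no.
Result: qa_pass.

qa_pass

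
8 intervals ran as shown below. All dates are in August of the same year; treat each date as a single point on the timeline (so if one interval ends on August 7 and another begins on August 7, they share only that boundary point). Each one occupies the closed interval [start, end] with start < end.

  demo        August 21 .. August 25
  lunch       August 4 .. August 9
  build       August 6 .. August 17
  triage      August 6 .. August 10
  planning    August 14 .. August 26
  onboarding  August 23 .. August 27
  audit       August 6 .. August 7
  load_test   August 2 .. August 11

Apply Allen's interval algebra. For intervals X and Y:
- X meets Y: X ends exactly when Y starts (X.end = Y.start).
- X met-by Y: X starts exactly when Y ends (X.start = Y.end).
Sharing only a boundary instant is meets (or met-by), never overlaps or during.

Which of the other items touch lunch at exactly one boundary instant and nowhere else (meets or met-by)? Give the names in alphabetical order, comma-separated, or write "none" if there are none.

none

Target lunch = [August 4, August 9].
audit [August 6, August 7] → during → no.
build [August 6, August 17] → overlapped-by → no.
demo [August 21, August 25] → after → no.
load_test [August 2, August 11] → contains → no.
onboarding [August 23, August 27] → after → no.
planning [August 14, August 26] → after → no.
triage [August 6, August 10] → overlapped-by → no.
Result: none.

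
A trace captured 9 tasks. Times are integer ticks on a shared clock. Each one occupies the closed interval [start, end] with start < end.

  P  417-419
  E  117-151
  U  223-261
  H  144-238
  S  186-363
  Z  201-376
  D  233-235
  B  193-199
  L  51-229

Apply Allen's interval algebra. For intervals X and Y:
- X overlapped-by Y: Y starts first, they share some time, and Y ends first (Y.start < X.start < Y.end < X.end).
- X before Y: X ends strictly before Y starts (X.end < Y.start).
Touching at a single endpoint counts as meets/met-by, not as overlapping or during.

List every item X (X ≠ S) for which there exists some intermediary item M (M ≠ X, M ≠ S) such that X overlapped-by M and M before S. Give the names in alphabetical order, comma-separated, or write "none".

H

Target S = [186, 363].
Intermediaries M with M before S: E.
Via E — items with X overlapped-by E: H.
Union: H.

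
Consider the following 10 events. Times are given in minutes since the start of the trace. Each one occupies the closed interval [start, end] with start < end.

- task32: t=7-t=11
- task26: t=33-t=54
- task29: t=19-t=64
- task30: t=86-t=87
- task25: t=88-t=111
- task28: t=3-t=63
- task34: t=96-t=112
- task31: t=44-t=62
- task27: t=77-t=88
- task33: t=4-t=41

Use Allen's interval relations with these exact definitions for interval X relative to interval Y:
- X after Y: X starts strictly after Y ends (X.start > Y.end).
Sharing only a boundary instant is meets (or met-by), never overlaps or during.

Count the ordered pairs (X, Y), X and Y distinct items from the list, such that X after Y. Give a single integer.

Checking all 90 ordered pairs for relation 'after'; matching pairs in alphabetical order:
(task25, task26): task25 after task26 ✓
(task25, task28): task25 after task28 ✓
(task25, task29): task25 after task29 ✓
(task25, task30): task25 after task30 ✓
(task25, task31): task25 after task31 ✓
(task25, task32): task25 after task32 ✓
(task25, task33): task25 after task33 ✓
(task26, task32): task26 after task32 ✓
(task27, task26): task27 after task26 ✓
(task27, task28): task27 after task28 ✓
(task27, task29): task27 after task29 ✓
(task27, task31): task27 after task31 ✓
(task27, task32): task27 after task32 ✓
(task27, task33): task27 after task33 ✓
(task29, task32): task29 after task32 ✓
(task30, task26): task30 after task26 ✓
(task30, task28): task30 after task28 ✓
(task30, task29): task30 after task29 ✓
(task30, task31): task30 after task31 ✓
(task30, task32): task30 after task32 ✓
(task30, task33): task30 after task33 ✓
(task31, task32): task31 after task32 ✓
(task31, task33): task31 after task33 ✓
(task34, task26): task34 after task26 ✓
... plus 7 further pairs not listed.
Count: 31.

31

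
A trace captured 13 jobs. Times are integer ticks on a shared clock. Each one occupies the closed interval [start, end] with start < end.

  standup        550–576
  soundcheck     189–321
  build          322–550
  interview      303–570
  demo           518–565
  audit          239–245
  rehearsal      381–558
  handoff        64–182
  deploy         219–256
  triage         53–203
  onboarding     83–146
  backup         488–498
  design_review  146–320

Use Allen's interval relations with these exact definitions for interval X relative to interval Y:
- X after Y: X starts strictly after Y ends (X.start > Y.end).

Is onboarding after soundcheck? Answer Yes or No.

onboarding = [83, 146], soundcheck = [189, 321].
Actual relation of onboarding to soundcheck: before.
Asked whether 'after' holds → No.

No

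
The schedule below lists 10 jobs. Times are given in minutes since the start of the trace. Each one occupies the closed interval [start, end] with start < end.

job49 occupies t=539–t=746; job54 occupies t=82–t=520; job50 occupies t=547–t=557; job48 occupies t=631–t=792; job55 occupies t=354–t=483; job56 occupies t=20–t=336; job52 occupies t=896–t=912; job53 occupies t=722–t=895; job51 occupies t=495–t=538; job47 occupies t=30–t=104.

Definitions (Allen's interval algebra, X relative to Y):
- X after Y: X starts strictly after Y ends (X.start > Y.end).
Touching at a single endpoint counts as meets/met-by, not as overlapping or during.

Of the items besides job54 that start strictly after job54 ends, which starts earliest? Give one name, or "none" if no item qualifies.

job49

Target job54 = [t=82, t=520].
job47 [t=30, t=104] → overlaps → excluded.
job48 [t=631, t=792] → after → candidate.
job49 [t=539, t=746] → after → candidate.
job50 [t=547, t=557] → after → candidate.
job51 [t=495, t=538] → overlapped-by → excluded.
job52 [t=896, t=912] → after → candidate.
job53 [t=722, t=895] → after → candidate.
job55 [t=354, t=483] → during → excluded.
job56 [t=20, t=336] → overlaps → excluded.
Among candidates, earliest start is t=539 → job49.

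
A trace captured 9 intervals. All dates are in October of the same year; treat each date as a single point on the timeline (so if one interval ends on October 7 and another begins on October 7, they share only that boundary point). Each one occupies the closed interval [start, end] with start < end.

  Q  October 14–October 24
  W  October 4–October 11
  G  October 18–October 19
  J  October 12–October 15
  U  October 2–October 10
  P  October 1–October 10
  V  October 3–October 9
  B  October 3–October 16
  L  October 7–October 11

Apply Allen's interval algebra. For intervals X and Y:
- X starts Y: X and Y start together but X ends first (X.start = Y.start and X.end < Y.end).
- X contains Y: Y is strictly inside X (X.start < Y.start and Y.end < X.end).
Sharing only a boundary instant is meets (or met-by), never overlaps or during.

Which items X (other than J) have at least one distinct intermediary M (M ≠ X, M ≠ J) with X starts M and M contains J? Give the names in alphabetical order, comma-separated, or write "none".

Target J = [October 12, October 15].
Intermediaries M with M contains J: B.
Via B — items with X starts B: V.
Union: V.

V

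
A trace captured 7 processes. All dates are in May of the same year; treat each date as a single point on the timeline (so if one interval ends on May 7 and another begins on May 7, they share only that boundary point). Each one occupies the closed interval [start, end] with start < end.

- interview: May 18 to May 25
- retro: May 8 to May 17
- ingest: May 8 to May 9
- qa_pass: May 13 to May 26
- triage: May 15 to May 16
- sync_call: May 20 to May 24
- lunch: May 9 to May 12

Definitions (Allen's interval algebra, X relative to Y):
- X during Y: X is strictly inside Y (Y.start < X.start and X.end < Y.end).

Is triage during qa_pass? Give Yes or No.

triage = [May 15, May 16], qa_pass = [May 13, May 26].
Actual relation of triage to qa_pass: during.
Asked whether 'during' holds → Yes.

Yes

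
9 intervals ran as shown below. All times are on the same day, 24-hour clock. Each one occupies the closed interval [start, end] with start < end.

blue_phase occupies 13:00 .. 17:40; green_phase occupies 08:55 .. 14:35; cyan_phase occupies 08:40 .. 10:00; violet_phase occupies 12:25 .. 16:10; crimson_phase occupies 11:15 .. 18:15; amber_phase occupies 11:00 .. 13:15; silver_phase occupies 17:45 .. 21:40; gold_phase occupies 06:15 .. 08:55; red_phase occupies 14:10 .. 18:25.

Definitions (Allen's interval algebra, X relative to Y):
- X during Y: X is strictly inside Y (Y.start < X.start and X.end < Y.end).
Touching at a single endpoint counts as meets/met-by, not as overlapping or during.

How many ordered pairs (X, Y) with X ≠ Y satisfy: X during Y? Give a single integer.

3

Checking all 72 ordered pairs for relation 'during'; matching pairs in alphabetical order:
(amber_phase, green_phase): amber_phase during green_phase ✓
(blue_phase, crimson_phase): blue_phase during crimson_phase ✓
(violet_phase, crimson_phase): violet_phase during crimson_phase ✓
Count: 3.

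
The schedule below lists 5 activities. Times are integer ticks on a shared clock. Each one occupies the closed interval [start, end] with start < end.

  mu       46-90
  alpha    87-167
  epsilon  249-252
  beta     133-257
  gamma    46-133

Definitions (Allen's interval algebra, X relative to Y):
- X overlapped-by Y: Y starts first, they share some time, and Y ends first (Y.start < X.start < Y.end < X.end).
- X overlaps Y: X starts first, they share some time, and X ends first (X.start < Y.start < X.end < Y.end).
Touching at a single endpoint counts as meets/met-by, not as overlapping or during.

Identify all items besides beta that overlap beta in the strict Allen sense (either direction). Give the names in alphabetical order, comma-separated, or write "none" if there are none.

Target beta = [133, 257].
alpha [87, 167] → overlaps → yes.
epsilon [249, 252] → during → no.
gamma [46, 133] → meets → no.
mu [46, 90] → before → no.
Result: alpha.

alpha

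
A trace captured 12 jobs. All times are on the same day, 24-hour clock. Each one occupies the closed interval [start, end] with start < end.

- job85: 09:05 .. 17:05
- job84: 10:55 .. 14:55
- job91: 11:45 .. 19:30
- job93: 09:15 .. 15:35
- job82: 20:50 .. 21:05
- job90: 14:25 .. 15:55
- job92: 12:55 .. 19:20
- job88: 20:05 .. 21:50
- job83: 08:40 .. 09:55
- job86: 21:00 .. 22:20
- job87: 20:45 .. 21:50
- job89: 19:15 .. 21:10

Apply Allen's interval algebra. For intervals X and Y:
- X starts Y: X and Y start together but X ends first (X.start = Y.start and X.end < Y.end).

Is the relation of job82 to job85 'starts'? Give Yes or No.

job82 = [20:50, 21:05], job85 = [09:05, 17:05].
Actual relation of job82 to job85: after.
Asked whether 'starts' holds → No.

No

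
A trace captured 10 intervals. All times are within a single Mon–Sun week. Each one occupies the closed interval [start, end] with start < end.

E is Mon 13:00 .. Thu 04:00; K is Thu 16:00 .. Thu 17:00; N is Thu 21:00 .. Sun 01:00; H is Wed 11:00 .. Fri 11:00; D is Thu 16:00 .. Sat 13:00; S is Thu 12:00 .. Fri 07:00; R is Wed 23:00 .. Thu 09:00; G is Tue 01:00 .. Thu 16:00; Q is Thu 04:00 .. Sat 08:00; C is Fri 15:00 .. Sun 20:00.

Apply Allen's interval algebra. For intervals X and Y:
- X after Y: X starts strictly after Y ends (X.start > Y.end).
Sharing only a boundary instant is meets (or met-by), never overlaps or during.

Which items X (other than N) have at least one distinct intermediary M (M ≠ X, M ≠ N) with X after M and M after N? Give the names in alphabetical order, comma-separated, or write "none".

none

Target N = [Thu 21:00, Sun 01:00].
Intermediaries M with M after N: none.
Union: none.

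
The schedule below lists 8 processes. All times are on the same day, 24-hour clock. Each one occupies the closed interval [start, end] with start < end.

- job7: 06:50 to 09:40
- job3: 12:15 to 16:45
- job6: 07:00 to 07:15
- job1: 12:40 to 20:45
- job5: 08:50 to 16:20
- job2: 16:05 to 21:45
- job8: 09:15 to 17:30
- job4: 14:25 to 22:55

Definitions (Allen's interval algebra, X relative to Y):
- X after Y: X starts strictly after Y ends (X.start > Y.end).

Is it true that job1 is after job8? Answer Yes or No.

job1 = [12:40, 20:45], job8 = [09:15, 17:30].
Actual relation of job1 to job8: overlapped-by.
Asked whether 'after' holds → No.

No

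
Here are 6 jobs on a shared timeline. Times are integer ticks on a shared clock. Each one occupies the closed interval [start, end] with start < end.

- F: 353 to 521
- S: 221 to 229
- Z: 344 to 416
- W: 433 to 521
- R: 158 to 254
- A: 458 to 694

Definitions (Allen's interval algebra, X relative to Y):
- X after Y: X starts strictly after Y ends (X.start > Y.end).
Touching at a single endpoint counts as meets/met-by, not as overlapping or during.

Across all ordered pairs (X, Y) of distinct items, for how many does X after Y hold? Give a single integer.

Checking all 30 ordered pairs for relation 'after'; matching pairs in alphabetical order:
(A, R): A after R ✓
(A, S): A after S ✓
(A, Z): A after Z ✓
(F, R): F after R ✓
(F, S): F after S ✓
(W, R): W after R ✓
(W, S): W after S ✓
(W, Z): W after Z ✓
(Z, R): Z after R ✓
(Z, S): Z after S ✓
Count: 10.

10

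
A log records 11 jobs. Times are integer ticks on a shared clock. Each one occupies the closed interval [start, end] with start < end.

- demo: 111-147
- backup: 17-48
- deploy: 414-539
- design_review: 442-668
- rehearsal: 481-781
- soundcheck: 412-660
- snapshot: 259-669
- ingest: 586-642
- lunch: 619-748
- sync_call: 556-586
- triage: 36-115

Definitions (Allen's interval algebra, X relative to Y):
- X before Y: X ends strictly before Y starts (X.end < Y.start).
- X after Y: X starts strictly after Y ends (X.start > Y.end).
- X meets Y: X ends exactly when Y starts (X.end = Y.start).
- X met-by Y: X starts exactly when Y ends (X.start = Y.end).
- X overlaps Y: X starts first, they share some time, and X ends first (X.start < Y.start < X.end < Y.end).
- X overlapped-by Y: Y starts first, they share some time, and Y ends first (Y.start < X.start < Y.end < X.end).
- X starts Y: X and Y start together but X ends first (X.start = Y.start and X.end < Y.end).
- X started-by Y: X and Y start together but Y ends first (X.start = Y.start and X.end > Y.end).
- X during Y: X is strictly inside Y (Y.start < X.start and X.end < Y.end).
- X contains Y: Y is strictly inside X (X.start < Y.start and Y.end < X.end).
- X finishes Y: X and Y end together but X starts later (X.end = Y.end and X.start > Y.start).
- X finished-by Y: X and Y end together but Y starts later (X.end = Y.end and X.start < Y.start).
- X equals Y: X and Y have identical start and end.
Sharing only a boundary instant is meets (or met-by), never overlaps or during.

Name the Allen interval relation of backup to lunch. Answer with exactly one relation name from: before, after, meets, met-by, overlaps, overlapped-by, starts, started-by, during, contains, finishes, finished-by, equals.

before

backup = [17, 48]; lunch = [619, 748].
Compare endpoints: backup.start < lunch.start, backup.start < lunch.end, backup.end < lunch.start, backup.end < lunch.end.
That pattern is 'before'.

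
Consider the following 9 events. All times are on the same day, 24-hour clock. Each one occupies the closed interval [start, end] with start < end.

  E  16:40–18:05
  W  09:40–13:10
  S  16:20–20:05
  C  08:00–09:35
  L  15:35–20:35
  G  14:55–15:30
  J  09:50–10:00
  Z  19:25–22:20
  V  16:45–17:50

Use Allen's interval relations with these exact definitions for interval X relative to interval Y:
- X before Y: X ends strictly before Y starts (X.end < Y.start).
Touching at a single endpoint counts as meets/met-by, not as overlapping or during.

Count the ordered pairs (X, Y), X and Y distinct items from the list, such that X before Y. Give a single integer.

27

Checking all 72 ordered pairs for relation 'before'; matching pairs in alphabetical order:
(C, E): C before E ✓
(C, G): C before G ✓
(C, J): C before J ✓
(C, L): C before L ✓
(C, S): C before S ✓
(C, V): C before V ✓
(C, W): C before W ✓
(C, Z): C before Z ✓
(E, Z): E before Z ✓
(G, E): G before E ✓
(G, L): G before L ✓
(G, S): G before S ✓
(G, V): G before V ✓
(G, Z): G before Z ✓
(J, E): J before E ✓
(J, G): J before G ✓
(J, L): J before L ✓
(J, S): J before S ✓
(J, V): J before V ✓
(J, Z): J before Z ✓
(V, Z): V before Z ✓
(W, E): W before E ✓
(W, G): W before G ✓
(W, L): W before L ✓
... plus 3 further pairs not listed.
Count: 27.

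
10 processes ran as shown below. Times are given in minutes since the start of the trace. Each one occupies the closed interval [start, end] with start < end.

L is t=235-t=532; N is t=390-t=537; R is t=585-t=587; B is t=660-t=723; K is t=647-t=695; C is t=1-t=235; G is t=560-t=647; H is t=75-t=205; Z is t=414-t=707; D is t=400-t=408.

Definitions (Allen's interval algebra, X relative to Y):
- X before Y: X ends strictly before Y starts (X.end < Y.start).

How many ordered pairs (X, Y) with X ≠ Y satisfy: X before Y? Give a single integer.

31

Checking all 90 ordered pairs for relation 'before'; matching pairs in alphabetical order:
(C, B): C before B ✓
(C, D): C before D ✓
(C, G): C before G ✓
(C, K): C before K ✓
(C, N): C before N ✓
(C, R): C before R ✓
(C, Z): C before Z ✓
(D, B): D before B ✓
(D, G): D before G ✓
(D, K): D before K ✓
(D, R): D before R ✓
(D, Z): D before Z ✓
(G, B): G before B ✓
(H, B): H before B ✓
(H, D): H before D ✓
(H, G): H before G ✓
(H, K): H before K ✓
(H, L): H before L ✓
(H, N): H before N ✓
(H, R): H before R ✓
(H, Z): H before Z ✓
(L, B): L before B ✓
(L, G): L before G ✓
(L, K): L before K ✓
... plus 7 further pairs not listed.
Count: 31.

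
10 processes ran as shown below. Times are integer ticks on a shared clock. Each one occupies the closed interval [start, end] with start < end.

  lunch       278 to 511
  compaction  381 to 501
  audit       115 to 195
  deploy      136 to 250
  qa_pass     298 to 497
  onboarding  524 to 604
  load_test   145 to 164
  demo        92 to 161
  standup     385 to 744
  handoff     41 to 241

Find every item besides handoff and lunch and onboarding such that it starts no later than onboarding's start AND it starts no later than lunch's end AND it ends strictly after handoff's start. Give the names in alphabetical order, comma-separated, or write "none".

Conditions: its start is no later than onboarding's start (X.start <= 524) AND its start is no later than lunch's end (X.start <= 511) AND its end is strictly after handoff's start (X.end > 41).
audit: start 115 <= 524? ✓; start 115 <= 511? ✓; end 195 > 41? ✓ → yes.
compaction: start 381 <= 524? ✓; start 381 <= 511? ✓; end 501 > 41? ✓ → yes.
demo: start 92 <= 524? ✓; start 92 <= 511? ✓; end 161 > 41? ✓ → yes.
deploy: start 136 <= 524? ✓; start 136 <= 511? ✓; end 250 > 41? ✓ → yes.
load_test: start 145 <= 524? ✓; start 145 <= 511? ✓; end 164 > 41? ✓ → yes.
qa_pass: start 298 <= 524? ✓; start 298 <= 511? ✓; end 497 > 41? ✓ → yes.
standup: start 385 <= 524? ✓; start 385 <= 511? ✓; end 744 > 41? ✓ → yes.
Result: audit, compaction, demo, deploy, load_test, qa_pass, standup.

audit, compaction, demo, deploy, load_test, qa_pass, standup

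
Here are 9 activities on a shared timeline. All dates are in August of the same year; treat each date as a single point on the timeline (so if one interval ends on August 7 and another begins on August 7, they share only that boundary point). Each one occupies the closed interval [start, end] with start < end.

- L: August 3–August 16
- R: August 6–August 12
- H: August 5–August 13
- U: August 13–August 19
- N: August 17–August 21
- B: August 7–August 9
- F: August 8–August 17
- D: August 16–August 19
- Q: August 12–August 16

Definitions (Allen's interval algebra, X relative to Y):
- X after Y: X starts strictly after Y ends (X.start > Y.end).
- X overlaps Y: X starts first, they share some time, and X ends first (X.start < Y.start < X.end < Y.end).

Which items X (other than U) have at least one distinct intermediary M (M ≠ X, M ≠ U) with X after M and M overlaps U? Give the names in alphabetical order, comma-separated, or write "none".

Target U = [August 13, August 19].
Intermediaries M with M overlaps U: F, L, Q.
Via F — items with X after F: none.
Via L — items with X after L: N.
Via Q — items with X after Q: N.
Union: N.

N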